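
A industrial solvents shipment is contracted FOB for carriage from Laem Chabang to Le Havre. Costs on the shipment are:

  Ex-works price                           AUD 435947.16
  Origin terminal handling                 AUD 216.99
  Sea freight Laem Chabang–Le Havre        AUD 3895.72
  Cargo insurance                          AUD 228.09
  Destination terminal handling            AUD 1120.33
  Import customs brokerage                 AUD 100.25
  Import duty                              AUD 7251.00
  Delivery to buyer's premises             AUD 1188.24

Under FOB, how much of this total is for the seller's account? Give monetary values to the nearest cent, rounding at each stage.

FOB: the seller bears costs until goods are on board at the origin port; the buyer bears freight, insurance and all costs thereafter.
Seller's account: goods 435947.16 + origin terminal 216.99 = 436164.15
Buyer's account: freight 3895.72 + insurance 228.09 + destination terminal 1120.33 + brokerage 100.25 + duty 7251.00 + delivery 1188.24 = 13783.63

Seller's account: AUD 436164.15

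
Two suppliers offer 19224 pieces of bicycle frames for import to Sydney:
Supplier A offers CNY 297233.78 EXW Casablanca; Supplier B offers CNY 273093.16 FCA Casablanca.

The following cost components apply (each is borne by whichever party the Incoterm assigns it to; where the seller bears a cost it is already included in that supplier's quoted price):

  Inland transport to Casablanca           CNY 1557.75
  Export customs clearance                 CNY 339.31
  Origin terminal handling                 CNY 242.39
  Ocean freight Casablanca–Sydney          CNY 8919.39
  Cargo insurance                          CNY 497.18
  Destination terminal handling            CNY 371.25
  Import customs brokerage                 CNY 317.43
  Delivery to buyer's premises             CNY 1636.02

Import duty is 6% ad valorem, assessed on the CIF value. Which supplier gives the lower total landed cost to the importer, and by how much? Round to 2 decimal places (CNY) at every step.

Supplier B is cheaper by CNY 27599.94

Supplier A (EXW):
CIF value = EXW price + inland to port + export clearance + origin terminal + freight + insurance = 297233.78 + 1557.75 + 339.31 + 242.39 + 8919.39 + 497.18 = 308789.80
Import duty = 308789.80 × 6% = 18527.39
Buyer bears (A): 1557.75 + 339.31 + 242.39 + 8919.39 + 497.18 + 371.25 + 317.43 + 1636.02 = 13880.72
Landed cost (A) = invoice 297233.78 + 13880.72 + duty 18527.39 = 329641.89
Supplier B (FCA):
CIF value = FCA price + origin terminal + freight + insurance = 273093.16 + 242.39 + 8919.39 + 497.18 = 282752.12
Import duty = 282752.12 × 6% = 16965.13
Buyer bears (B): 242.39 + 8919.39 + 497.18 + 371.25 + 317.43 + 1636.02 = 11983.66
Landed cost (B) = invoice 273093.16 + 11983.66 + duty 16965.13 = 302041.95
Difference = |329641.89 − 302041.95| = 27599.94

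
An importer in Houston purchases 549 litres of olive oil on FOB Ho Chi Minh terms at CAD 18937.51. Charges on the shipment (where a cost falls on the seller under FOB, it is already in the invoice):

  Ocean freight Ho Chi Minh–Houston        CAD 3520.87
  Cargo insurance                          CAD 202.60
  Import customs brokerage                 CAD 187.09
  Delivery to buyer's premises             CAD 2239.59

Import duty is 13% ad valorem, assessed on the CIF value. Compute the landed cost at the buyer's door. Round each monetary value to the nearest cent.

FOB: the seller bears costs until goods are on board at the origin port; the buyer bears freight, insurance and all costs thereafter.
CIF value = FOB price + freight + insurance = 18937.51 + 3520.87 + 202.60 = 22660.98
Import duty = 22660.98 × 13% = 2945.93
Buyer bears: freight 3520.87 + insurance 202.60 + brokerage 187.09 + delivery 2239.59 + duty 2945.93 = 9096.08
Landed cost = invoice 18937.51 + 9096.08 = 28033.59

Total landed cost: CAD 28033.59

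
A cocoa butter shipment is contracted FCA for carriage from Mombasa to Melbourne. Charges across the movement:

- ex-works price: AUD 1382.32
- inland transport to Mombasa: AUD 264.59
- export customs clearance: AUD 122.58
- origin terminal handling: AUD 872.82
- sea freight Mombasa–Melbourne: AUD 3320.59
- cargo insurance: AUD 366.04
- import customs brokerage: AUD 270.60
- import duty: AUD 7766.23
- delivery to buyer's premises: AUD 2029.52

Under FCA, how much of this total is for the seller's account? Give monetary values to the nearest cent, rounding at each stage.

FCA: the seller delivers export-cleared goods to the carrier; the buyer bears costs from that point.
Seller's account: goods 1382.32 + inland to port 264.59 + export clearance 122.58 = 1769.49
Buyer's account: origin terminal 872.82 + freight 3320.59 + insurance 366.04 + brokerage 270.60 + duty 7766.23 + delivery 2029.52 = 14625.80

Seller's account: AUD 1769.49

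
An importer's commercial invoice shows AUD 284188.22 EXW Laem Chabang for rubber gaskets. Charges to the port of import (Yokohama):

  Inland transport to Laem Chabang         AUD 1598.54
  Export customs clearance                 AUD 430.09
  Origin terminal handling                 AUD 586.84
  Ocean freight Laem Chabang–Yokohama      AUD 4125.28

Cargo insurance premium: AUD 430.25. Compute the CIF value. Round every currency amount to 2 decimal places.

CIF value: AUD 291359.22

CIF = EXW price + pre-shipment costs + freight + insurance
CIF = 284188.22 + 1598.54 + 430.09 + 586.84 + 4125.28 + 430.25 = 291359.22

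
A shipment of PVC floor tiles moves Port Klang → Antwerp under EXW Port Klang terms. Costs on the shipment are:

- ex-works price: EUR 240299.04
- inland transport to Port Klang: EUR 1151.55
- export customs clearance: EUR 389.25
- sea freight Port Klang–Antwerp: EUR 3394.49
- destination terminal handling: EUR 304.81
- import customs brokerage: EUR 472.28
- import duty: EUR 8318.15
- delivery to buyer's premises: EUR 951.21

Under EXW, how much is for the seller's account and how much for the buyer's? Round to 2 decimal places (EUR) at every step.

EXW: the seller makes goods available at their premises; the buyer bears all onward costs.
Seller's account: goods 240299.04 = 240299.04
Buyer's account: inland to port 1151.55 + export clearance 389.25 + freight 3394.49 + destination terminal 304.81 + brokerage 472.28 + duty 8318.15 + delivery 951.21 = 14981.74

Seller: EUR 240299.04; buyer: EUR 14981.74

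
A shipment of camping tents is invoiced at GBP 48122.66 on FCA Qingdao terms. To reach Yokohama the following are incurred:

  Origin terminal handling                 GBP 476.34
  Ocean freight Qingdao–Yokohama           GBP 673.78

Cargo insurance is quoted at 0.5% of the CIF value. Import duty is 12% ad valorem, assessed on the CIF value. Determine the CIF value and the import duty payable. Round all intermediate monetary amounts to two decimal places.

Let C be the CIF value. C = FCA price + pre-shipment costs + freight + 0.5% × C
C − 0.5% × C = 48122.66 + 476.34 + 673.78
0.995 × C = 49272.78
C = 49272.78 / 0.995 = 49520.38
Insurance premium = 0.5% × 49520.38 = 247.60
Import duty = 49520.38 × 12% = 5942.45

CIF value: GBP 49520.38; import duty: GBP 5942.45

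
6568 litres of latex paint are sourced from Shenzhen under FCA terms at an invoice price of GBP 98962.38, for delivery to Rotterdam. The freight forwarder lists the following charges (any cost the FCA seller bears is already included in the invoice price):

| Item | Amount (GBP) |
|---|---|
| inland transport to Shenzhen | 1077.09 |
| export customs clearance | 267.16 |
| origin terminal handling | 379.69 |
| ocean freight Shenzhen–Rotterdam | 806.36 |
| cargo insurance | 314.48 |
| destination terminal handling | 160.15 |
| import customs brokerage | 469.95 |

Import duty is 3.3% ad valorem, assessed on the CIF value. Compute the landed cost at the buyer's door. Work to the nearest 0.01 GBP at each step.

Total landed cost: GBP 104408.29

FCA: the seller delivers export-cleared goods to the carrier; the buyer bears costs from that point.
Already in the invoice (seller's account under FCA): inland to port, export clearance — exclude.
CIF value = FCA price + origin terminal + freight + insurance = 98962.38 + 379.69 + 806.36 + 314.48 = 100462.91
Import duty = 100462.91 × 3.3% = 3315.28
Buyer bears: origin terminal 379.69 + freight 806.36 + insurance 314.48 + destination terminal 160.15 + brokerage 469.95 + duty 3315.28 = 5445.91
Landed cost = invoice 98962.38 + 5445.91 = 104408.29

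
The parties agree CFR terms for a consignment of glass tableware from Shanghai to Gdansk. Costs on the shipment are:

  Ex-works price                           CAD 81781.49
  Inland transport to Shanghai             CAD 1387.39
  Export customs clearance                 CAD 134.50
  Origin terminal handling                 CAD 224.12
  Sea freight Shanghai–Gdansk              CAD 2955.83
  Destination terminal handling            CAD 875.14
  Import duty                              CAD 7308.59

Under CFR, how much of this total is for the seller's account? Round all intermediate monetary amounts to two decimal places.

Seller's account: CAD 86483.33

CFR: the seller pays costs through ocean freight to the destination port, but not insurance.
Seller's account: goods 81781.49 + inland to port 1387.39 + export clearance 134.50 + origin terminal 224.12 + freight 2955.83 = 86483.33
Buyer's account: destination terminal 875.14 + duty 7308.59 = 8183.73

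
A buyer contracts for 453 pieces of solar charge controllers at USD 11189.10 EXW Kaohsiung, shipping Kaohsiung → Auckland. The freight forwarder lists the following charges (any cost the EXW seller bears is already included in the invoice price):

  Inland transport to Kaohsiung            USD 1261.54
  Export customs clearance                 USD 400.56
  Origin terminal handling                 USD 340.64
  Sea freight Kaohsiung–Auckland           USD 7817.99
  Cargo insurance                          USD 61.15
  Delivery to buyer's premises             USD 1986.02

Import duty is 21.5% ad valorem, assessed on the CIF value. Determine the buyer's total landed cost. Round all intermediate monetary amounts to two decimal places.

Total landed cost: USD 27587.26

EXW: the seller makes goods available at their premises; the buyer bears all onward costs.
CIF value = EXW price + inland to port + export clearance + origin terminal + freight + insurance = 11189.10 + 1261.54 + 400.56 + 340.64 + 7817.99 + 61.15 = 21070.98
Import duty = 21070.98 × 21.5% = 4530.26
Buyer bears: inland to port 1261.54 + export clearance 400.56 + origin terminal 340.64 + freight 7817.99 + insurance 61.15 + delivery 1986.02 + duty 4530.26 = 16398.16
Landed cost = invoice 11189.10 + 16398.16 = 27587.26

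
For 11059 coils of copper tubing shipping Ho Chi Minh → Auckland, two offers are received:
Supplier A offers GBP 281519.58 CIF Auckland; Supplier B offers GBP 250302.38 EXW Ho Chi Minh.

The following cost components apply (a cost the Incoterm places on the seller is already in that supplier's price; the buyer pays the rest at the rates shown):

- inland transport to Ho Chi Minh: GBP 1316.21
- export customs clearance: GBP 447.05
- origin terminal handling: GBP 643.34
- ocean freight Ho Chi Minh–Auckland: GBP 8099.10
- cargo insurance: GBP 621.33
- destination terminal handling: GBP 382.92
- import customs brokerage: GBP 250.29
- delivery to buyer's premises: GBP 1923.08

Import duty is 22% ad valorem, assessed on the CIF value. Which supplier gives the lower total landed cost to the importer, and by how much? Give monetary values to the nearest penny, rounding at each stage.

Supplier B is cheaper by GBP 24510.01

Supplier A (CIF):
The CIF price already equals the CIF value: 281519.58
Import duty = 281519.58 × 22% = 61934.31
Buyer bears (A): 382.92 + 250.29 + 1923.08 = 2556.29
Landed cost (A) = invoice 281519.58 + 2556.29 + duty 61934.31 = 346010.18
Supplier B (EXW):
CIF value = EXW price + inland to port + export clearance + origin terminal + freight + insurance = 250302.38 + 1316.21 + 447.05 + 643.34 + 8099.10 + 621.33 = 261429.41
Import duty = 261429.41 × 22% = 57514.47
Buyer bears (B): 1316.21 + 447.05 + 643.34 + 8099.10 + 621.33 + 382.92 + 250.29 + 1923.08 = 13683.32
Landed cost (B) = invoice 250302.38 + 13683.32 + duty 57514.47 = 321500.17
Difference = |346010.18 − 321500.17| = 24510.01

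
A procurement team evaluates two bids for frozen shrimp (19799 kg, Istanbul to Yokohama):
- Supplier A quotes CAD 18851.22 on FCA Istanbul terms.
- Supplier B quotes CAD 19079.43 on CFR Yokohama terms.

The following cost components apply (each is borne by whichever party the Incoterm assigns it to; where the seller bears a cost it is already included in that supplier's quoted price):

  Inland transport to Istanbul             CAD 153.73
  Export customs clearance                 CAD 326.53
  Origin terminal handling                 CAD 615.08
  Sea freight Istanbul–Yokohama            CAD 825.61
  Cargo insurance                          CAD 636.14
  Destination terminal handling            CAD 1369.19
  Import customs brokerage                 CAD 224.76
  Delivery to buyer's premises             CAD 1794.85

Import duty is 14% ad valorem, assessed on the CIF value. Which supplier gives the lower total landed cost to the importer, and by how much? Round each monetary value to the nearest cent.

Supplier A (FCA):
CIF value = FCA price + origin terminal + freight + insurance = 18851.22 + 615.08 + 825.61 + 636.14 = 20928.05
Import duty = 20928.05 × 14% = 2929.93
Buyer bears (A): 615.08 + 825.61 + 636.14 + 1369.19 + 224.76 + 1794.85 = 5465.63
Landed cost (A) = invoice 18851.22 + 5465.63 + duty 2929.93 = 27246.78
Supplier B (CFR):
CIF value = CFR price + insurance = 19079.43 + 636.14 = 19715.57
Import duty = 19715.57 × 14% = 2760.18
Buyer bears (B): 636.14 + 1369.19 + 224.76 + 1794.85 = 4024.94
Landed cost (B) = invoice 19079.43 + 4024.94 + duty 2760.18 = 25864.55
Difference = |27246.78 − 25864.55| = 1382.23

Supplier B is cheaper by CAD 1382.23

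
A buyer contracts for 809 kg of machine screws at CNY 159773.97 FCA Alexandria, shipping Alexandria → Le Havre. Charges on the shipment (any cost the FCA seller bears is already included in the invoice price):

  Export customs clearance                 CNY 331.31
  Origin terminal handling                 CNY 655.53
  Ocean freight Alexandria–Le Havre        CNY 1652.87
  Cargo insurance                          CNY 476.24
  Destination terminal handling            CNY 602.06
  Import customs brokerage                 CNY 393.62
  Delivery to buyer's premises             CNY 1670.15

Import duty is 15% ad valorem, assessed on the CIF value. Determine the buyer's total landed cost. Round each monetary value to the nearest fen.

Total landed cost: CNY 189608.23

FCA: the seller delivers export-cleared goods to the carrier; the buyer bears costs from that point.
Already in the invoice (seller's account under FCA): export clearance — exclude.
CIF value = FCA price + origin terminal + freight + insurance = 159773.97 + 655.53 + 1652.87 + 476.24 = 162558.61
Import duty = 162558.61 × 15% = 24383.79
Buyer bears: origin terminal 655.53 + freight 1652.87 + insurance 476.24 + destination terminal 602.06 + brokerage 393.62 + delivery 1670.15 + duty 24383.79 = 29834.26
Landed cost = invoice 159773.97 + 29834.26 = 189608.23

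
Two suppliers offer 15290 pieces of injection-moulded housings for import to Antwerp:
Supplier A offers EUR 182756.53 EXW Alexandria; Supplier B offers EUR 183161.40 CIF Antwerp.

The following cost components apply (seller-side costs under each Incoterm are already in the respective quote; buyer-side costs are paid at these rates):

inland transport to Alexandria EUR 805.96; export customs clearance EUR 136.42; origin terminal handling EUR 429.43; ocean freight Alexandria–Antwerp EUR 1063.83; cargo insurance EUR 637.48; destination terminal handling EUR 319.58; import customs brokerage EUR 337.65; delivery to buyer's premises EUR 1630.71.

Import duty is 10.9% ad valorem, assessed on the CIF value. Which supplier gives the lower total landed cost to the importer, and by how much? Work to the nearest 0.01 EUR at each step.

Supplier A (EXW):
CIF value = EXW price + inland to port + export clearance + origin terminal + freight + insurance = 182756.53 + 805.96 + 136.42 + 429.43 + 1063.83 + 637.48 = 185829.65
Import duty = 185829.65 × 10.9% = 20255.43
Buyer bears (A): 805.96 + 136.42 + 429.43 + 1063.83 + 637.48 + 319.58 + 337.65 + 1630.71 = 5361.06
Landed cost (A) = invoice 182756.53 + 5361.06 + duty 20255.43 = 208373.02
Supplier B (CIF):
The CIF price already equals the CIF value: 183161.40
Import duty = 183161.40 × 10.9% = 19964.59
Buyer bears (B): 319.58 + 337.65 + 1630.71 = 2287.94
Landed cost (B) = invoice 183161.40 + 2287.94 + duty 19964.59 = 205413.93
Difference = |208373.02 − 205413.93| = 2959.09

Supplier B is cheaper by EUR 2959.09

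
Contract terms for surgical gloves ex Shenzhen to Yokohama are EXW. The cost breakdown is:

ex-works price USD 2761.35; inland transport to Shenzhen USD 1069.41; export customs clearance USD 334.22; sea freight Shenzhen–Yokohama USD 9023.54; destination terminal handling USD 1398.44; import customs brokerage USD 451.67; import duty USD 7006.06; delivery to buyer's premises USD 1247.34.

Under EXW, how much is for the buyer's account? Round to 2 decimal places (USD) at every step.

EXW: the seller makes goods available at their premises; the buyer bears all onward costs.
Seller's account: goods 2761.35 = 2761.35
Buyer's account: inland to port 1069.41 + export clearance 334.22 + freight 9023.54 + destination terminal 1398.44 + brokerage 451.67 + duty 7006.06 + delivery 1247.34 = 20530.68

Buyer's account: USD 20530.68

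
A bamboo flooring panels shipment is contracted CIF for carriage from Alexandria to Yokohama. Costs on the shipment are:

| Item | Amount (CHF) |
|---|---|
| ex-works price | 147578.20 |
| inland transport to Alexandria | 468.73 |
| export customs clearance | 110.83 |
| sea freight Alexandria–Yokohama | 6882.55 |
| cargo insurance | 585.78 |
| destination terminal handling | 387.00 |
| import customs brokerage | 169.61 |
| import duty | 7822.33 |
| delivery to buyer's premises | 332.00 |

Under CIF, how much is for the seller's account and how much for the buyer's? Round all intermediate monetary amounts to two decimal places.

CIF: the seller pays costs through ocean freight and marine insurance to the destination port.
Seller's account: goods 147578.20 + inland to port 468.73 + export clearance 110.83 + freight 6882.55 + insurance 585.78 = 155626.09
Buyer's account: destination terminal 387.00 + brokerage 169.61 + duty 7822.33 + delivery 332.00 = 8710.94

Seller: CHF 155626.09; buyer: CHF 8710.94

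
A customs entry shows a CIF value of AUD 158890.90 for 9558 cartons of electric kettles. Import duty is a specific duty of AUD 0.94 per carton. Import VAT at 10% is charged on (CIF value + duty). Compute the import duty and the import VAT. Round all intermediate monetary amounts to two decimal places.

Import duty: AUD 8984.52; import VAT: AUD 16787.54

Import duty = 9558 × 0.94 = 8984.52
VAT base = CIF + duty = 158890.90 + 8984.52 = 167875.42
Import VAT = 167875.42 × 10% = 16787.54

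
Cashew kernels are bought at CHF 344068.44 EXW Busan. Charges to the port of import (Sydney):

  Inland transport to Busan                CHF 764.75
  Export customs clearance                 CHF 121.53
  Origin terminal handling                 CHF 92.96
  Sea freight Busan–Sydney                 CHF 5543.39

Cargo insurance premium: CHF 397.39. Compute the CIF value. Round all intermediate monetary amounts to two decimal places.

CIF = EXW price + pre-shipment costs + freight + insurance
CIF = 344068.44 + 764.75 + 121.53 + 92.96 + 5543.39 + 397.39 = 350988.46

CIF value: CHF 350988.46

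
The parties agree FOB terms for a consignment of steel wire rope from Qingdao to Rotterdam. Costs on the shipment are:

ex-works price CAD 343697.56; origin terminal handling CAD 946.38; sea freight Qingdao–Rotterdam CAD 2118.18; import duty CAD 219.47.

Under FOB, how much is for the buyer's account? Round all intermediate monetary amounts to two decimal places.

Buyer's account: CAD 2337.65

FOB: the seller bears costs until goods are on board at the origin port; the buyer bears freight, insurance and all costs thereafter.
Seller's account: goods 343697.56 + origin terminal 946.38 = 344643.94
Buyer's account: freight 2118.18 + duty 219.47 = 2337.65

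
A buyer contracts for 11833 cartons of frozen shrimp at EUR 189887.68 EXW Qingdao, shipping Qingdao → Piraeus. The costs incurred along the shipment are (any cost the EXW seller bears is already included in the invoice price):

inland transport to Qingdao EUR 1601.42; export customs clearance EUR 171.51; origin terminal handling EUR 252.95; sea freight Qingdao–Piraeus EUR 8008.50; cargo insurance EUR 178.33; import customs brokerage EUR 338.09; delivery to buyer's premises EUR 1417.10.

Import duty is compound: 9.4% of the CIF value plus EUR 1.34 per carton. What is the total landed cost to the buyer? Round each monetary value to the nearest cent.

Total landed cost: EUR 236521.24

EXW: the seller makes goods available at their premises; the buyer bears all onward costs.
CIF value = EXW price + inland to port + export clearance + origin terminal + freight + insurance = 189887.68 + 1601.42 + 171.51 + 252.95 + 8008.50 + 178.33 = 200100.39
Ad valorem component: 200100.39 × 9.4% = 18809.44
Specific component: 11833 × 1.34 = 15856.22
Import duty = 18809.44 + 15856.22 = 34665.66
Buyer bears: inland to port 1601.42 + export clearance 171.51 + origin terminal 252.95 + freight 8008.50 + insurance 178.33 + brokerage 338.09 + delivery 1417.10 + duty 34665.66 = 46633.56
Landed cost = invoice 189887.68 + 46633.56 = 236521.24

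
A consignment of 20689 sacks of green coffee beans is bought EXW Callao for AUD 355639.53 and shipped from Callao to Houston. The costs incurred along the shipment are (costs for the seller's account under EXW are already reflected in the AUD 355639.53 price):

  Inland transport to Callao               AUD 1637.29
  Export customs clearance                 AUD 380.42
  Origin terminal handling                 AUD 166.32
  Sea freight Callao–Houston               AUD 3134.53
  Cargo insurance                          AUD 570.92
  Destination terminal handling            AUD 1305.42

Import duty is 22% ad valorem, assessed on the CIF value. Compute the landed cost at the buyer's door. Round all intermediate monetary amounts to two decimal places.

EXW: the seller makes goods available at their premises; the buyer bears all onward costs.
CIF value = EXW price + inland to port + export clearance + origin terminal + freight + insurance = 355639.53 + 1637.29 + 380.42 + 166.32 + 3134.53 + 570.92 = 361529.01
Import duty = 361529.01 × 22% = 79536.38
Buyer bears: inland to port 1637.29 + export clearance 380.42 + origin terminal 166.32 + freight 3134.53 + insurance 570.92 + destination terminal 1305.42 + duty 79536.38 = 86731.28
Landed cost = invoice 355639.53 + 86731.28 = 442370.81

Total landed cost: AUD 442370.81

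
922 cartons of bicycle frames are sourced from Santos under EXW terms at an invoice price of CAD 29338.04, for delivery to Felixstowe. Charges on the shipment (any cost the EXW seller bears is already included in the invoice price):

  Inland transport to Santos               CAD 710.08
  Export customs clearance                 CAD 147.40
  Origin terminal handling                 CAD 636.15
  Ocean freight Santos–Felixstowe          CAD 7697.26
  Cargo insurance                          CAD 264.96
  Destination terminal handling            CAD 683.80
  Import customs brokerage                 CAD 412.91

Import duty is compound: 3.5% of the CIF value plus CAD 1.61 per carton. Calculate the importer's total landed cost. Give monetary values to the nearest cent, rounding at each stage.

Total landed cost: CAD 42732.81

EXW: the seller makes goods available at their premises; the buyer bears all onward costs.
CIF value = EXW price + inland to port + export clearance + origin terminal + freight + insurance = 29338.04 + 710.08 + 147.40 + 636.15 + 7697.26 + 264.96 = 38793.89
Ad valorem component: 38793.89 × 3.5% = 1357.79
Specific component: 922 × 1.61 = 1484.42
Import duty = 1357.79 + 1484.42 = 2842.21
Buyer bears: inland to port 710.08 + export clearance 147.40 + origin terminal 636.15 + freight 7697.26 + insurance 264.96 + destination terminal 683.80 + brokerage 412.91 + duty 2842.21 = 13394.77
Landed cost = invoice 29338.04 + 13394.77 = 42732.81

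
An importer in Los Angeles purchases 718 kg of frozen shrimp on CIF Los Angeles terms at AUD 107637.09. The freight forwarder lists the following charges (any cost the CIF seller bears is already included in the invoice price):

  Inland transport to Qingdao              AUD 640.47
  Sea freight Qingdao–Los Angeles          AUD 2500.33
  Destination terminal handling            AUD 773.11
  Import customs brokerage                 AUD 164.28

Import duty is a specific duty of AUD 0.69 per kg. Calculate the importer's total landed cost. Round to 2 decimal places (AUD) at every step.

CIF: the seller pays costs through ocean freight and marine insurance to the destination port.
Already in the invoice (seller's account under CIF): inland to port, freight — exclude.
The CIF price already equals the CIF value: 107637.09
Import duty = 718 × 0.69 = 495.42
Buyer bears: destination terminal 773.11 + brokerage 164.28 + duty 495.42 = 1432.81
Landed cost = invoice 107637.09 + 1432.81 = 109069.90

Total landed cost: AUD 109069.90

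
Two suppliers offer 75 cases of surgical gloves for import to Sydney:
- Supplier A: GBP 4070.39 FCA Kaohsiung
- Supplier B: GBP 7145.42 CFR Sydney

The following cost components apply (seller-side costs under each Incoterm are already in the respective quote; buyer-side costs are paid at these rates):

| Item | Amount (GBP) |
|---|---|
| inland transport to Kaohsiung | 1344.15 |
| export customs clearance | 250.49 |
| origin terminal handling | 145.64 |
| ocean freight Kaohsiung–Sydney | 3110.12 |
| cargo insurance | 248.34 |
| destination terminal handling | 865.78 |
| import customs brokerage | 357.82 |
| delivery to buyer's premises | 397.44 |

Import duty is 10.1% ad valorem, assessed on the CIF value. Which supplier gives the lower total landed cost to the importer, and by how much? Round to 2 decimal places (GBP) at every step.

Supplier A (FCA):
CIF value = FCA price + origin terminal + freight + insurance = 4070.39 + 145.64 + 3110.12 + 248.34 = 7574.49
Import duty = 7574.49 × 10.1% = 765.02
Buyer bears (A): 145.64 + 3110.12 + 248.34 + 865.78 + 357.82 + 397.44 = 5125.14
Landed cost (A) = invoice 4070.39 + 5125.14 + duty 765.02 = 9960.55
Supplier B (CFR):
CIF value = CFR price + insurance = 7145.42 + 248.34 = 7393.76
Import duty = 7393.76 × 10.1% = 746.77
Buyer bears (B): 248.34 + 865.78 + 357.82 + 397.44 = 1869.38
Landed cost (B) = invoice 7145.42 + 1869.38 + duty 746.77 = 9761.57
Difference = |9960.55 − 9761.57| = 198.98

Supplier B is cheaper by GBP 198.98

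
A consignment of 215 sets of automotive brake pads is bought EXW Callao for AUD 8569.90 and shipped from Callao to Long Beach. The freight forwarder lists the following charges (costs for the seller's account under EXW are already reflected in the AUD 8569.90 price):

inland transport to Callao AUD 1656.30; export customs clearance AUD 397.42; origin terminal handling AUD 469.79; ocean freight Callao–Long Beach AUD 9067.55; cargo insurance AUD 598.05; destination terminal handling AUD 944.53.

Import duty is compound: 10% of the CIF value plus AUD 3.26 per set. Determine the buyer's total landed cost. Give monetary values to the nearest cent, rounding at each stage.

EXW: the seller makes goods available at their premises; the buyer bears all onward costs.
CIF value = EXW price + inland to port + export clearance + origin terminal + freight + insurance = 8569.90 + 1656.30 + 397.42 + 469.79 + 9067.55 + 598.05 = 20759.01
Ad valorem component: 20759.01 × 10% = 2075.90
Specific component: 215 × 3.26 = 700.90
Import duty = 2075.90 + 700.90 = 2776.80
Buyer bears: inland to port 1656.30 + export clearance 397.42 + origin terminal 469.79 + freight 9067.55 + insurance 598.05 + destination terminal 944.53 + duty 2776.80 = 15910.44
Landed cost = invoice 8569.90 + 15910.44 = 24480.34

Total landed cost: AUD 24480.34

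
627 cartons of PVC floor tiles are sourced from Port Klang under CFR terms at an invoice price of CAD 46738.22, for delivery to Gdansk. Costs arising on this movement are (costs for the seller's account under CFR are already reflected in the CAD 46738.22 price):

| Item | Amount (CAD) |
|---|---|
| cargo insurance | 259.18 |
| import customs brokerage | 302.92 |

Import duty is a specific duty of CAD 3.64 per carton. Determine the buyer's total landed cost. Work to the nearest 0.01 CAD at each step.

Total landed cost: CAD 49582.60

CFR: the seller pays costs through ocean freight to the destination port, but not insurance.
CIF value = CFR price + insurance = 46738.22 + 259.18 = 46997.40
Import duty = 627 × 3.64 = 2282.28
Buyer bears: insurance 259.18 + brokerage 302.92 + duty 2282.28 = 2844.38
Landed cost = invoice 46738.22 + 2844.38 = 49582.60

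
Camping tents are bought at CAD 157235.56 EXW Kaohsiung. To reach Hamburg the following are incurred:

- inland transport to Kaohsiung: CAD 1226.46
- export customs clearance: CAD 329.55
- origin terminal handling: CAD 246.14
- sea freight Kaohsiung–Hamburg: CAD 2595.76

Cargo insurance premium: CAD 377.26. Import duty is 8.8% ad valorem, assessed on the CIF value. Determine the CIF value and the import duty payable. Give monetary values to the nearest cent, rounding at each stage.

CIF = EXW price + pre-shipment costs + freight + insurance
CIF = 157235.56 + 1226.46 + 329.55 + 246.14 + 2595.76 + 377.26 = 162010.73
Import duty = 162010.73 × 8.8% = 14256.94

CIF value: CAD 162010.73; import duty: CAD 14256.94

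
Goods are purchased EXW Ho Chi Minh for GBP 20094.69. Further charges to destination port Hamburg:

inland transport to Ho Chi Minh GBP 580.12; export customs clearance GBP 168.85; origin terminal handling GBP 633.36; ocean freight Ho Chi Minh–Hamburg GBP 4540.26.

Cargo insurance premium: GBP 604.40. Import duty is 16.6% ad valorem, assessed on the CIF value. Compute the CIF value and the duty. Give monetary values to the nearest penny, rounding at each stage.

CIF = EXW price + pre-shipment costs + freight + insurance
CIF = 20094.69 + 580.12 + 168.85 + 633.36 + 4540.26 + 604.40 = 26621.68
Import duty = 26621.68 × 16.6% = 4419.20

CIF value: GBP 26621.68; import duty: GBP 4419.20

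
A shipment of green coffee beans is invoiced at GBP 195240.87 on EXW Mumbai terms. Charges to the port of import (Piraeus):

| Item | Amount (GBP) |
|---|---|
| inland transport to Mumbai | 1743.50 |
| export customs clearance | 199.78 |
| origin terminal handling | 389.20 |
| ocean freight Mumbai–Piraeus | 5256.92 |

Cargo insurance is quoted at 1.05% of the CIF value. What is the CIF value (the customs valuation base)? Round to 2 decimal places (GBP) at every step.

CIF value: GBP 204982.59

Let C be the CIF value. C = EXW price + pre-shipment costs + freight + 1.05% × C
C − 1.05% × C = 195240.87 + 1743.50 + 199.78 + 389.20 + 5256.92
0.9895 × C = 202830.27
C = 202830.27 / 0.9895 = 204982.59
Insurance premium = 1.05% × 204982.59 = 2152.32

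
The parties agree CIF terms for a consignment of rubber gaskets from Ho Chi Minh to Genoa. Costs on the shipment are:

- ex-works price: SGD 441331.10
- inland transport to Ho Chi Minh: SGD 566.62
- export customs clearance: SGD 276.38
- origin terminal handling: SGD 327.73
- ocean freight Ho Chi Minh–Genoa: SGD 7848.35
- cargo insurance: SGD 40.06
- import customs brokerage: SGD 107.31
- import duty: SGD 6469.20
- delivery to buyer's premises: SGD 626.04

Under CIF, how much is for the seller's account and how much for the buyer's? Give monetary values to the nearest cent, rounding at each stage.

CIF: the seller pays costs through ocean freight and marine insurance to the destination port.
Seller's account: goods 441331.10 + inland to port 566.62 + export clearance 276.38 + origin terminal 327.73 + freight 7848.35 + insurance 40.06 = 450390.24
Buyer's account: brokerage 107.31 + duty 6469.20 + delivery 626.04 = 7202.55

Seller: SGD 450390.24; buyer: SGD 7202.55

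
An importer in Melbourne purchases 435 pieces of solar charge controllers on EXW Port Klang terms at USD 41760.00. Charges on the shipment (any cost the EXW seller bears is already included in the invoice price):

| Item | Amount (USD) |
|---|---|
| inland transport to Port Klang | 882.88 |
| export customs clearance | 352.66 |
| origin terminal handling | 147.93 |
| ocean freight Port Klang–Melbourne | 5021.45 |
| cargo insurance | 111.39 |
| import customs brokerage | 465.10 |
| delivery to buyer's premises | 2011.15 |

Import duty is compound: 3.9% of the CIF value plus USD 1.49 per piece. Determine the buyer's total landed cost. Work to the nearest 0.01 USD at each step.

EXW: the seller makes goods available at their premises; the buyer bears all onward costs.
CIF value = EXW price + inland to port + export clearance + origin terminal + freight + insurance = 41760.00 + 882.88 + 352.66 + 147.93 + 5021.45 + 111.39 = 48276.31
Ad valorem component: 48276.31 × 3.9% = 1882.78
Specific component: 435 × 1.49 = 648.15
Import duty = 1882.78 + 648.15 = 2530.93
Buyer bears: inland to port 882.88 + export clearance 352.66 + origin terminal 147.93 + freight 5021.45 + insurance 111.39 + brokerage 465.10 + delivery 2011.15 + duty 2530.93 = 11523.49
Landed cost = invoice 41760.00 + 11523.49 = 53283.49

Total landed cost: USD 53283.49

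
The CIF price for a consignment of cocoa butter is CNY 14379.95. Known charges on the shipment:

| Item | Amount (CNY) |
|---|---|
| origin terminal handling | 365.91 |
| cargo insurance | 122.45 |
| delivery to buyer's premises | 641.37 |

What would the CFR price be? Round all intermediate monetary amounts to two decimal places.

CFR price: CNY 14257.50

Not relevant to the conversion: origin terminal — on the seller under both CIF and CFR; already in the CIF price and stays in the CFR price. delivery — on the buyer under both terms; not part of either seller's price.
From CIF to CFR, the seller no longer bears: insurance.
CFR price = 14379.95 − 122.45 = 14257.50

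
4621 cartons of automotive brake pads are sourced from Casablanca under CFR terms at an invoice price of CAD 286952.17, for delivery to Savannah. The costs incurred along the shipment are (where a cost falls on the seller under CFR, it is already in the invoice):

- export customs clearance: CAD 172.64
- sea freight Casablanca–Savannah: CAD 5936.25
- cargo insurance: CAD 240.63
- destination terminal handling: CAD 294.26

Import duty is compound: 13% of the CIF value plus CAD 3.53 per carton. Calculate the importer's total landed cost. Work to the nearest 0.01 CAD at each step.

CFR: the seller pays costs through ocean freight to the destination port, but not insurance.
Already in the invoice (seller's account under CFR): export clearance, freight — exclude.
CIF value = CFR price + insurance = 286952.17 + 240.63 = 287192.80
Ad valorem component: 287192.80 × 13% = 37335.06
Specific component: 4621 × 3.53 = 16312.13
Import duty = 37335.06 + 16312.13 = 53647.19
Buyer bears: insurance 240.63 + destination terminal 294.26 + duty 53647.19 = 54182.08
Landed cost = invoice 286952.17 + 54182.08 = 341134.25

Total landed cost: CAD 341134.25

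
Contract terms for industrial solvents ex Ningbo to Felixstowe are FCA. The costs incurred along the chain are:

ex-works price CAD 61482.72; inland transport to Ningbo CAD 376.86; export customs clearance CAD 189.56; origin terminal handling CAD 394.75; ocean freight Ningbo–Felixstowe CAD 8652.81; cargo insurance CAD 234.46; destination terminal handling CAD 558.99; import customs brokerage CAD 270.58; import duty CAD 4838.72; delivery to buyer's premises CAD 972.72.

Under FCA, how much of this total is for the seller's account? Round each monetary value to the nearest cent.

FCA: the seller delivers export-cleared goods to the carrier; the buyer bears costs from that point.
Seller's account: goods 61482.72 + inland to port 376.86 + export clearance 189.56 = 62049.14
Buyer's account: origin terminal 394.75 + freight 8652.81 + insurance 234.46 + destination terminal 558.99 + brokerage 270.58 + duty 4838.72 + delivery 972.72 = 15923.03

Seller's account: CAD 62049.14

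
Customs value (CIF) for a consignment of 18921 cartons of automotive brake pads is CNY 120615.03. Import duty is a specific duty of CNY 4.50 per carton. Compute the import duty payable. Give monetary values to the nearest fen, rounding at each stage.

Import duty: CNY 85144.50

Import duty = 18921 × 4.50 = 85144.50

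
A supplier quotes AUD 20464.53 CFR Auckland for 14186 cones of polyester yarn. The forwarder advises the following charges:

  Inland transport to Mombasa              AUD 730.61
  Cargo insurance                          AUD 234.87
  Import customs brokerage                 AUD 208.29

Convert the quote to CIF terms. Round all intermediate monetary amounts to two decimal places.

CIF price: AUD 20699.40

Not relevant to the conversion: inland to port — on the seller under both CFR and CIF; already in the CFR price and stays in the CIF price. brokerage — on the buyer under both terms; not part of either seller's price.
From CFR to CIF, the seller additionally bears: insurance.
CIF price = 20464.53 + 234.87 = 20699.40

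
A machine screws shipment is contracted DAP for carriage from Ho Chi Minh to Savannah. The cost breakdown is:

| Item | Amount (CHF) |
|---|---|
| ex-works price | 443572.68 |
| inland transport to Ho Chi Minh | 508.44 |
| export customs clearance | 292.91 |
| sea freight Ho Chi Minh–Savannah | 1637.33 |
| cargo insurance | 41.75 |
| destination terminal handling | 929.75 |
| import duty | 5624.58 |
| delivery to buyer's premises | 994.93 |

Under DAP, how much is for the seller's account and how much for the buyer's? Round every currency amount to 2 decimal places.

Seller: CHF 447977.79; buyer: CHF 5624.58

DAP: the seller bears all costs to the named destination except import duty and clearance.
Seller's account: goods 443572.68 + inland to port 508.44 + export clearance 292.91 + freight 1637.33 + insurance 41.75 + destination terminal 929.75 + delivery 994.93 = 447977.79
Buyer's account: duty 5624.58 = 5624.58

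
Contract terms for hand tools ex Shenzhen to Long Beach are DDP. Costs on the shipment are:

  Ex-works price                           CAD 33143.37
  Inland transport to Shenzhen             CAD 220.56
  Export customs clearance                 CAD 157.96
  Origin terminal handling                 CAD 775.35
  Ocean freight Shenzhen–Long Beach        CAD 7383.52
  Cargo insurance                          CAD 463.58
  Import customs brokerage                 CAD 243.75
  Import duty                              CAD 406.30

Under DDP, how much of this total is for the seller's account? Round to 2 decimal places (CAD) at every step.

Seller's account: CAD 42794.39

DDP: the seller bears all costs including import duty.
Seller's account: goods 33143.37 + inland to port 220.56 + export clearance 157.96 + origin terminal 775.35 + freight 7383.52 + insurance 463.58 + brokerage 243.75 + duty 406.30 = 42794.39
Buyer's account: 0.00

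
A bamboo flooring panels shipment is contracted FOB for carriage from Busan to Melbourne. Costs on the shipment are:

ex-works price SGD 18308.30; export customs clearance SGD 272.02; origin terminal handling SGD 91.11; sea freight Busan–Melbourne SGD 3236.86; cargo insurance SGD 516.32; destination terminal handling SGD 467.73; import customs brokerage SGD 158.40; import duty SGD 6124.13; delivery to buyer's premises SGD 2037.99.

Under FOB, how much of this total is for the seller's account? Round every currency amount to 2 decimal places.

FOB: the seller bears costs until goods are on board at the origin port; the buyer bears freight, insurance and all costs thereafter.
Seller's account: goods 18308.30 + export clearance 272.02 + origin terminal 91.11 = 18671.43
Buyer's account: freight 3236.86 + insurance 516.32 + destination terminal 467.73 + brokerage 158.40 + duty 6124.13 + delivery 2037.99 = 12541.43

Seller's account: SGD 18671.43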